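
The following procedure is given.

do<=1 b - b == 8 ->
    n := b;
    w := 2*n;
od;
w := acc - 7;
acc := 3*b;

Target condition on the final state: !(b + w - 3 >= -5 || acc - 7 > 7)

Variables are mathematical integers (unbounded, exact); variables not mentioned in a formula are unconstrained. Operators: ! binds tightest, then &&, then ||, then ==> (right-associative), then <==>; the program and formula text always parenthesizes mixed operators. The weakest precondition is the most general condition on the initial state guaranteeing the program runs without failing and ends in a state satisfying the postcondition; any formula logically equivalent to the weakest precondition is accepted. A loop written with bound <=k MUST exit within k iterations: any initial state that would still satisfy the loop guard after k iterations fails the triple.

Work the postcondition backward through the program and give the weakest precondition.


Working backward. After the program, the postcondition !(b + w - 3 >= -5 || acc - 7 > 7) must hold; in canonical form it is !(b + w >= -2 || acc > 14).
Before acc := 3*b: !(b + w >= -2 || 3*b > 14)
Before w := acc - 7: !(acc + b >= 5 || 3*b > 14)
Before the loop (bound <=1), unroll the exhaustion recursion (WP_0 = exit-now case; WP_j = one more guarded iteration, up to j = 1):
  WP_0: !(acc + b >= 5 || 3*b > 14)
  WP_1: !(acc + b >= 5 || 3*b > 14)
So before the loop: !(acc + b >= 5 || 3*b > 14)
Answer: WP = !(acc + b >= 5 || 3*b > 14)


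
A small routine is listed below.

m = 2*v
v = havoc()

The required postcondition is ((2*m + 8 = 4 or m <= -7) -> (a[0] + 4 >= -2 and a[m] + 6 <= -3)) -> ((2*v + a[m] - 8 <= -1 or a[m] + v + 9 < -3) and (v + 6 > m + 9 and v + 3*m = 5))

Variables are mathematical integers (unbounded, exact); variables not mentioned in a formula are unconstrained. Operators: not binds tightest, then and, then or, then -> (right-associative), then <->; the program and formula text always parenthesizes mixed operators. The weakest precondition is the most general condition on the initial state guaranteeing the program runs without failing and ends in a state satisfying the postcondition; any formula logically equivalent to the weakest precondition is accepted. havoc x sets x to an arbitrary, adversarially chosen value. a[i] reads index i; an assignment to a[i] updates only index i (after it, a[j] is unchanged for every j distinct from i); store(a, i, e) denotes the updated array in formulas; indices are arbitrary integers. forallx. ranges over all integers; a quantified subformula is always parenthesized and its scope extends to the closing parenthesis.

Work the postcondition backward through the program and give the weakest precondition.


Working backward. After the program, the postcondition ((2*m + 8 = 4 or m <= -7) -> (a[0] + 4 >= -2 and a[m] + 6 <= -3)) -> ((2*v + a[m] - 8 <= -1 or a[m] + v + 9 < -3) and (v + 6 > m + 9 and v + 3*m = 5)) must hold; in canonical form it is ((2*m = -4 or m <= -7) -> (a[0] >= -6 and a[m] <= -9)) -> ((a[m] + 2*v <= 7 or a[m] + v < -12) and v > m + 3 and 3*m + v = 5).
Before havoc v: forall v_1. (((2*m = -4 or m <= -7) -> (a[0] >= -6 and a[m] <= -9)) -> ((a[m] + 2*v_1 <= 7 or a[m] + v_1 < -12) and v_1 > m + 3 and 3*m + v_1 = 5))
Before m := 2*v: forall v_1. (((4*v = -4 or 2*v <= -7) -> (a[0] >= -6 and a[2*v] <= -9)) -> ((a[2*v] + 2*v_1 <= 7 or a[2*v] + v_1 < -12) and v_1 > 2*v + 3 and 6*v + v_1 = 5))
Answer: WP = forall v_1. (((4*v = -4 or 2*v <= -7) -> (a[0] >= -6 and a[2*v] <= -9)) -> ((a[2*v] + 2*v_1 <= 7 or a[2*v] + v_1 < -12) and v_1 > 2*v + 3 and 6*v + v_1 = 5))


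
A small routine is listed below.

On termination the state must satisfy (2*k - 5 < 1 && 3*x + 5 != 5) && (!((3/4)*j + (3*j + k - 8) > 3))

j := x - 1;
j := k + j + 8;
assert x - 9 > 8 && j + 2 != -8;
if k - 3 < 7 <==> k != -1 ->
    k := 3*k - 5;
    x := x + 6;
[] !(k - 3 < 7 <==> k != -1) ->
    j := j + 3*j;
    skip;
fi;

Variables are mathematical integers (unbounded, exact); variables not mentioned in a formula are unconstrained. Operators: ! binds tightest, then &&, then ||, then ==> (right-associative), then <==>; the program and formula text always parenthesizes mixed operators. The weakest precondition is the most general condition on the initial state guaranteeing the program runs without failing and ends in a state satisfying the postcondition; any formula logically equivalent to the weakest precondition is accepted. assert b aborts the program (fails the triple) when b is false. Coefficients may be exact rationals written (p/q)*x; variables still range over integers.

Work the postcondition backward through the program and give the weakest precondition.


Working backward. After the program, the postcondition (2*k - 5 < 1 && 3*x + 5 != 5) && (!((3/4)*j + (3*j + k - 8) > 3)) must hold; in canonical form it is 2*k < 6 && 3*x != 0 && (!((15/4)*j + k > 11)).
Then branch requires 6*k < 16 && 3*x != -18 && (!((15/4)*j + 3*k > 16)); else branch requires 2*k < 6 && 3*x != 0 && (!(15*j + k > 11)).
Before the if: ((k < 10 <==> k != -1) ==> (6*k < 16 && 3*x != -18 && (!((15/4)*j + 3*k > 16)))) && ((!(k < 10 <==> k != -1)) ==> (2*k < 6 && 3*x != 0 && (!(15*j + k > 11))))
Before assert x - 9 > 8 && j + 2 != -8: x > 17 && j != -10 && ((k < 10 <==> k != -1) ==> (6*k < 16 && 3*x != -18 && (!((15/4)*j + 3*k > 16)))) && ((!(k < 10 <==> k != -1)) ==> (2*k < 6 && 3*x != 0 && (!(15*j + k > 11))))
Before j := k + j + 8: x > 17 && j + k != -18 && ((k < 10 <==> k != -1) ==> (6*k < 16 && 3*x != -18 && (!((15/4)*j + (27/4)*k > -14)))) && ((!(k < 10 <==> k != -1)) ==> (2*k < 6 && 3*x != 0 && (!(15*j + 16*k > -109))))
Before j := x - 1: x > 17 && k + x != -17 && ((k < 10 <==> k != -1) ==> (6*k < 16 && 3*x != -18 && (!((27/4)*k + (15/4)*x > -41/4)))) && ((!(k < 10 <==> k != -1)) ==> (2*k < 6 && 3*x != 0 && (!(16*k + 15*x > -94))))
Answer: WP = x > 17 && k + x != -17 && ((k < 10 <==> k != -1) ==> (6*k < 16 && 3*x != -18 && (!((27/4)*k + (15/4)*x > -41/4)))) && ((!(k < 10 <==> k != -1)) ==> (2*k < 6 && 3*x != 0 && (!(16*k + 15*x > -94))))


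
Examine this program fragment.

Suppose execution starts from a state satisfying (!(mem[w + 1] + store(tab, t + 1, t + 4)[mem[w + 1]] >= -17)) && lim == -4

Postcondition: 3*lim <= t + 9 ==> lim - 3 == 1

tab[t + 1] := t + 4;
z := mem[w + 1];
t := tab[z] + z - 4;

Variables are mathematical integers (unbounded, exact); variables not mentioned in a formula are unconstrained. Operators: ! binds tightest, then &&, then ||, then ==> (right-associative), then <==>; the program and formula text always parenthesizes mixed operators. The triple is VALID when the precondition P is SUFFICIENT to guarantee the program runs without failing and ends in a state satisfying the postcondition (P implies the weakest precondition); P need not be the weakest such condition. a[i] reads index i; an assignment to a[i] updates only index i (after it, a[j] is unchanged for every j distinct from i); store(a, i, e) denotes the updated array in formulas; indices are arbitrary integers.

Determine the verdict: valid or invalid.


Working backward. After the program, the postcondition 3*lim <= t + 9 ==> lim - 3 == 1 must hold; in canonical form it is 3*lim <= t + 9 ==> lim == 4.
Before t := tab[z] + z - 4: 3*lim <= tab[z] + z + 5 ==> lim == 4
Before z := mem[w + 1]: 3*lim <= mem[w + 1] + tab[mem[w + 1]] + 5 ==> lim == 4
Before tab[t + 1] := t + 4: 3*lim <= mem[w + 1] + store(tab, t + 1, t + 4)[mem[w + 1]] + 5 ==> lim == 4
The weakest precondition is 3*lim <= mem[w + 1] + store(tab, t + 1, t + 4)[mem[w + 1]] + 5 ==> lim == 4.
Check whether (!(mem[w + 1] + store(tab, t + 1, t + 4)[mem[w + 1]] >= -17)) && lim == -4 implies it.
Every state satisfying the precondition satisfies the weakest precondition: the implication holds.
Answer: valid


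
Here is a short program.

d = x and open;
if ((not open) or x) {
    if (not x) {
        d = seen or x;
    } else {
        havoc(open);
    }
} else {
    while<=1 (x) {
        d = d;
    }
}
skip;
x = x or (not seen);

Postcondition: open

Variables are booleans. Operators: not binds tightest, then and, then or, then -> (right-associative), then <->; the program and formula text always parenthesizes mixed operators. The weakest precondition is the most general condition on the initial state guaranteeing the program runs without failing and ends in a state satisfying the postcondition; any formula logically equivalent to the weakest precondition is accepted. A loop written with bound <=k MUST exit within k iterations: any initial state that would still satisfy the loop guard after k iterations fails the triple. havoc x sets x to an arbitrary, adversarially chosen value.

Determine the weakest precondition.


Working backward. After the program, open must hold.
Before x := x or (not seen): open
Before skip: open
Then branch requires ((not x) -> open) and (not x); else branch requires (x -> ((not x) and open)) and ((not x) -> open).
Before the if: (((not open) or x) -> (((not x) -> open) and (not x))) and ((not ((not open) or x)) -> ((x -> ((not x) and open)) and ((not x) -> open)))
Before d := x and open: (((not open) or x) -> (((not x) -> open) and (not x))) and ((not ((not open) or x)) -> ((x -> ((not x) and open)) and ((not x) -> open)))
Answer: WP = (((not open) or x) -> (((not x) -> open) and (not x))) and ((not ((not open) or x)) -> ((x -> ((not x) and open)) and ((not x) -> open)))


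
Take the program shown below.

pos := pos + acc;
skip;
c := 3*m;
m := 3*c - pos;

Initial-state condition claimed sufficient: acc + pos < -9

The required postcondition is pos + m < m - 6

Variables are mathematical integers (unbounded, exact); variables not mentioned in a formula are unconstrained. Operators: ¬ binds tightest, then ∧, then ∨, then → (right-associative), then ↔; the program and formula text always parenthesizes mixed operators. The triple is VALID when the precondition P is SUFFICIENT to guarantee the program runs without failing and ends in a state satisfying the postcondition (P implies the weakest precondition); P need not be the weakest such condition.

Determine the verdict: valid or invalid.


Working backward. After the program, the postcondition pos + m < m - 6 must hold; in canonical form it is pos < -6.
Before m := 3*c - pos: pos < -6
Before c := 3*m: pos < -6
Before skip: pos < -6
Before pos := pos + acc: acc + pos < -6
The weakest precondition is acc + pos < -6.
Check whether acc + pos < -9 implies it.
Every state satisfying the precondition satisfies the weakest precondition: the implication holds.
Answer: valid


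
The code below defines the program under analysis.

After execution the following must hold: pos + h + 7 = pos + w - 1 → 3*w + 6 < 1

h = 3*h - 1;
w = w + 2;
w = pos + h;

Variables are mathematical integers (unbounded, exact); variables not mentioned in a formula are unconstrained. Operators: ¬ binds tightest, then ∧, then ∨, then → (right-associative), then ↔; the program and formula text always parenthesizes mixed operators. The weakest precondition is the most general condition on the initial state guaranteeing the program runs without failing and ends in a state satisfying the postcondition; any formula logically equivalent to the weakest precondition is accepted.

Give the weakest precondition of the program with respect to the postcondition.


Working backward. After the program, the postcondition pos + h + 7 = pos + w - 1 → 3*w + 6 < 1 must hold; in canonical form it is h = w - 8 → 3*w < -5.
Before w := pos + h: pos = 8 → 3*h + 3*pos < -5
Before w := w + 2: pos = 8 → 3*h + 3*pos < -5
Before h := 3*h - 1: pos = 8 → 9*h + 3*pos < -2
Answer: WP = pos = 8 → 9*h + 3*pos < -2


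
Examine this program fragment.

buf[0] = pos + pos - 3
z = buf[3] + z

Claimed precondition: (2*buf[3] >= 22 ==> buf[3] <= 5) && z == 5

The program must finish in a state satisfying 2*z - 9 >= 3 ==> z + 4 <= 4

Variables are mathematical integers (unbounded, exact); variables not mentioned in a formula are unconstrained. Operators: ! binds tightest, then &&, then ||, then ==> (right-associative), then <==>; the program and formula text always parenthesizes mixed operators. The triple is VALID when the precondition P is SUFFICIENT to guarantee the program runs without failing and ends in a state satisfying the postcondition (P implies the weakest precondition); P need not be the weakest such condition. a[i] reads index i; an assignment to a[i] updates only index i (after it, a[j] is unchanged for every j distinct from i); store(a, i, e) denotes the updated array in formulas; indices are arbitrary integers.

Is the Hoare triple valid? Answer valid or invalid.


Working backward. After the program, the postcondition 2*z - 9 >= 3 ==> z + 4 <= 4 must hold; in canonical form it is 2*z >= 12 ==> z <= 0.
Before z := buf[3] + z: 2*buf[3] + 2*z >= 12 ==> buf[3] + z <= 0
Before buf[0] := pos + pos - 3: 2*buf[3] + 2*z >= 12 ==> buf[3] + z <= 0
The weakest precondition is 2*buf[3] + 2*z >= 12 ==> buf[3] + z <= 0.
Check whether (2*buf[3] >= 22 ==> buf[3] <= 5) && z == 5 implies it.
Countermodel: at the initial state buf = {[3] = 6, elsewhere 6}, z = 5, the precondition holds but the weakest precondition fails.
Answer: invalid


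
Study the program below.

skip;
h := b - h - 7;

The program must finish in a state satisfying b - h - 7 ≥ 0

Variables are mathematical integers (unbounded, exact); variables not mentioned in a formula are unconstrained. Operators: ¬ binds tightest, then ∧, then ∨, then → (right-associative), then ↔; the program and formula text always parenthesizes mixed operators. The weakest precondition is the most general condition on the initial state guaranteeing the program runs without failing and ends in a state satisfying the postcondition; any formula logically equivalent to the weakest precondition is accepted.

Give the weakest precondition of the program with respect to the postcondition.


Working backward. After the program, the postcondition b - h - 7 ≥ 0 must hold; in canonical form it is b ≥ h + 7.
Before h := b - h - 7: h ≥ 0
Before skip: h ≥ 0
Answer: WP = h ≥ 0


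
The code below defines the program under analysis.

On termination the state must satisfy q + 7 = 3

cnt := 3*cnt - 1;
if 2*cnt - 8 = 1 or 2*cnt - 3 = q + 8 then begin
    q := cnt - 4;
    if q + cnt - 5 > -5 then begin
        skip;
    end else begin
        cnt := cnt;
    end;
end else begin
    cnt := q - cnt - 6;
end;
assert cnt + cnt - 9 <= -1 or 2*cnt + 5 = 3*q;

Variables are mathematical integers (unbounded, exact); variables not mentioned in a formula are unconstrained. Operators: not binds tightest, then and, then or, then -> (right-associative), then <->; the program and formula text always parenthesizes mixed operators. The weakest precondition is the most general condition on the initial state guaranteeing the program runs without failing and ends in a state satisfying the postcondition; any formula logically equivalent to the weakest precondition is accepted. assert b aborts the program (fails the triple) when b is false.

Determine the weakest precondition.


Working backward. After the program, the postcondition q + 7 = 3 must hold; in canonical form it is q = -4.
Before assert cnt + cnt - 9 <= -1 or 2*cnt + 5 = 3*q: (2*cnt <= 8 or 2*cnt = 3*q - 5) and q = -4
Then branch requires (2*cnt > 4 -> ((2*cnt <= 8 or cnt = 17) and cnt = 0)) and ((not (2*cnt > 4)) -> ((2*cnt <= 8 or cnt = 17) and cnt = 0)); else branch requires (2*q <= 2*cnt + 20 or 2*cnt + q = -7) and q = -4.
Before the if: ((2*cnt = 9 or 2*cnt = q + 11) -> ((2*cnt > 4 -> ((2*cnt <= 8 or cnt = 17) and cnt = 0)) and ((not (2*cnt > 4)) -> ((2*cnt <= 8 or cnt = 17) and cnt = 0)))) and ((not (2*cnt = 9 or 2*cnt = q + 11)) -> ((2*q <= 2*cnt + 20 or 2*cnt + q = -7) and q = -4))
Before cnt := 3*cnt - 1: ((6*cnt = 11 or 6*cnt = q + 13) -> ((6*cnt > 6 -> ((6*cnt <= 10 or 3*cnt = 18) and 3*cnt = 1)) and ((not (6*cnt > 6)) -> ((6*cnt <= 10 or 3*cnt = 18) and 3*cnt = 1)))) and ((not (6*cnt = 11 or 6*cnt = q + 13)) -> ((2*q <= 6*cnt + 18 or 6*cnt + q = -5) and q = -4))
Answer: WP = ((6*cnt = 11 or 6*cnt = q + 13) -> ((6*cnt > 6 -> ((6*cnt <= 10 or 3*cnt = 18) and 3*cnt = 1)) and ((not (6*cnt > 6)) -> ((6*cnt <= 10 or 3*cnt = 18) and 3*cnt = 1)))) and ((not (6*cnt = 11 or 6*cnt = q + 13)) -> ((2*q <= 6*cnt + 18 or 6*cnt + q = -5) and q = -4))


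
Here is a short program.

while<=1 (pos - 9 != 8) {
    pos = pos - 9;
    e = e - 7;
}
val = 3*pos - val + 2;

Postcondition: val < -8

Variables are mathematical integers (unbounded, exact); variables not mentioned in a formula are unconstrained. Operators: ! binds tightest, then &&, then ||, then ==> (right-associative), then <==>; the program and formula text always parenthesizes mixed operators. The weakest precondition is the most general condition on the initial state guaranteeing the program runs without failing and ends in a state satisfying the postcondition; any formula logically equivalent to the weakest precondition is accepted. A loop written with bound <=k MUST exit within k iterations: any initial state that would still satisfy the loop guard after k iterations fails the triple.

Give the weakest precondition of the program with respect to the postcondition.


Working backward. After the program, val < -8 must hold.
Before val := 3*pos - val + 2: 3*pos < val - 10
Before the loop (bound <=1), unroll the exhaustion recursion (WP_0 = exit-now case; WP_j = one more guarded iteration, up to j = 1):
  WP_0: (!(pos != 17)) && 3*pos < val - 10
  WP_1: (pos != 17 ==> ((!(pos != 26)) && 3*pos < val + 17)) && ((!(pos != 17)) ==> 3*pos < val - 10)
So before the loop: (pos != 17 ==> ((!(pos != 26)) && 3*pos < val + 17)) && ((!(pos != 17)) ==> 3*pos < val - 10)
Answer: WP = (pos != 17 ==> ((!(pos != 26)) && 3*pos < val + 17)) && ((!(pos != 17)) ==> 3*pos < val - 10)


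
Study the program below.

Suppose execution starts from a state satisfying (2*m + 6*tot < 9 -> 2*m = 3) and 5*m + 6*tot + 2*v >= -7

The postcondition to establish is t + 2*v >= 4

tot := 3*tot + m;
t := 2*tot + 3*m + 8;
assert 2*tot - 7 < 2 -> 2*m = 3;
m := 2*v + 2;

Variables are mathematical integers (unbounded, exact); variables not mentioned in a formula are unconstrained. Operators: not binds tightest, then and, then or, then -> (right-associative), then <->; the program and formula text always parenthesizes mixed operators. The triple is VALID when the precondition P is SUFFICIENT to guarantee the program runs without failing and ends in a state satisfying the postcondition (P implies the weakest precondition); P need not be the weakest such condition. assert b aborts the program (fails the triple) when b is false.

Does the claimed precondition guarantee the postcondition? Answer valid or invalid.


Working backward. After the program, t + 2*v >= 4 must hold.
Before m := 2*v + 2: t + 2*v >= 4
Before assert 2*tot - 7 < 2 -> 2*m = 3: (2*tot < 9 -> 2*m = 3) and t + 2*v >= 4
Before t := 2*tot + 3*m + 8: (2*tot < 9 -> 2*m = 3) and 3*m + 2*tot + 2*v >= -4
Before tot := 3*tot + m: (2*m + 6*tot < 9 -> 2*m = 3) and 5*m + 6*tot + 2*v >= -4
The weakest precondition is (2*m + 6*tot < 9 -> 2*m = 3) and 5*m + 6*tot + 2*v >= -4.
Check whether (2*m + 6*tot < 9 -> 2*m = 3) and 5*m + 6*tot + 2*v >= -7 implies it.
Countermodel: at the initial state m = 5, tot = 0, v = -15, the precondition holds but the weakest precondition fails.
Answer: invalid


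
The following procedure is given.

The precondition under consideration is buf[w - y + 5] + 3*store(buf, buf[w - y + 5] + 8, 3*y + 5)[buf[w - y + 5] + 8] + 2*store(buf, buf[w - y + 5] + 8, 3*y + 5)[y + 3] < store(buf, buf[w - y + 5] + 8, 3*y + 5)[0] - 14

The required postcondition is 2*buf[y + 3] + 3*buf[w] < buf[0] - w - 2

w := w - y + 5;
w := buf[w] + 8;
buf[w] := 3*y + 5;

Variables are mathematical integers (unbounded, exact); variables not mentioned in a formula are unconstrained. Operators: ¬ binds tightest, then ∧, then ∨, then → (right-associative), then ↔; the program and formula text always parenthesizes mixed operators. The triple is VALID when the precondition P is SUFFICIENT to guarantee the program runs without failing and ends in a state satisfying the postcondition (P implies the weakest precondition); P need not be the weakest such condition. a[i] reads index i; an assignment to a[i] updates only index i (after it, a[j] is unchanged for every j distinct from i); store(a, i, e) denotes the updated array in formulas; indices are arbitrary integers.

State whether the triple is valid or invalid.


Working backward. After the program, the postcondition 2*buf[y + 3] + 3*buf[w] < buf[0] - w - 2 must hold; in canonical form it is 2*buf[y + 3] + 3*buf[w] + w < buf[0] - 2.
Before buf[w] := 3*y + 5: 2*store(buf, w, 3*y + 5)[y + 3] + 3*store(buf, w, 3*y + 5)[w] + w < store(buf, w, 3*y + 5)[0] - 2
Before w := buf[w] + 8: buf[w] + 3*store(buf, buf[w] + 8, 3*y + 5)[buf[w] + 8] + 2*store(buf, buf[w] + 8, 3*y + 5)[y + 3] < store(buf, buf[w] + 8, 3*y + 5)[0] - 10
Before w := w - y + 5: buf[w - y + 5] + 3*store(buf, buf[w - y + 5] + 8, 3*y + 5)[buf[w - y + 5] + 8] + 2*store(buf, buf[w - y + 5] + 8, 3*y + 5)[y + 3] < store(buf, buf[w - y + 5] + 8, 3*y + 5)[0] - 10
The weakest precondition is buf[w - y + 5] + 3*store(buf, buf[w - y + 5] + 8, 3*y + 5)[buf[w - y + 5] + 8] + 2*store(buf, buf[w - y + 5] + 8, 3*y + 5)[y + 3] < store(buf, buf[w - y + 5] + 8, 3*y + 5)[0] - 10.
Check whether buf[w - y + 5] + 3*store(buf, buf[w - y + 5] + 8, 3*y + 5)[buf[w - y + 5] + 8] + 2*store(buf, buf[w - y + 5] + 8, 3*y + 5)[y + 3] < store(buf, buf[w - y + 5] + 8, 3*y + 5)[0] - 14 implies it.
Every state satisfying the precondition satisfies the weakest precondition: the implication holds.
Answer: valid


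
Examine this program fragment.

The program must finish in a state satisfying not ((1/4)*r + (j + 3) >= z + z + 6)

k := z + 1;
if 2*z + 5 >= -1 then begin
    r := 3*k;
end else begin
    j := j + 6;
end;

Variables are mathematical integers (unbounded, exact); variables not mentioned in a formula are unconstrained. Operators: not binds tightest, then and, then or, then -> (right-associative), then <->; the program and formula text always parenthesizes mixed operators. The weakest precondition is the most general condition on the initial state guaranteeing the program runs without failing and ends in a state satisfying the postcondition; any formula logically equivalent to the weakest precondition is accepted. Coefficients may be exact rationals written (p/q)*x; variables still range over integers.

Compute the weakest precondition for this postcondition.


Working backward. After the program, the postcondition not ((1/4)*r + (j + 3) >= z + z + 6) must hold; in canonical form it is not (j + (1/4)*r >= 2*z + 3).
Then branch requires not (j + (3/4)*k >= 2*z + 3); else branch requires not (j + (1/4)*r >= 2*z - 3).
Before the if: (2*z >= -6 -> (not (j + (3/4)*k >= 2*z + 3))) and ((not (2*z >= -6)) -> (not (j + (1/4)*r >= 2*z - 3)))
Before k := z + 1: (2*z >= -6 -> (not (j >= (5/4)*z + 9/4))) and ((not (2*z >= -6)) -> (not (j + (1/4)*r >= 2*z - 3)))
Answer: WP = (2*z >= -6 -> (not (j >= (5/4)*z + 9/4))) and ((not (2*z >= -6)) -> (not (j + (1/4)*r >= 2*z - 3)))


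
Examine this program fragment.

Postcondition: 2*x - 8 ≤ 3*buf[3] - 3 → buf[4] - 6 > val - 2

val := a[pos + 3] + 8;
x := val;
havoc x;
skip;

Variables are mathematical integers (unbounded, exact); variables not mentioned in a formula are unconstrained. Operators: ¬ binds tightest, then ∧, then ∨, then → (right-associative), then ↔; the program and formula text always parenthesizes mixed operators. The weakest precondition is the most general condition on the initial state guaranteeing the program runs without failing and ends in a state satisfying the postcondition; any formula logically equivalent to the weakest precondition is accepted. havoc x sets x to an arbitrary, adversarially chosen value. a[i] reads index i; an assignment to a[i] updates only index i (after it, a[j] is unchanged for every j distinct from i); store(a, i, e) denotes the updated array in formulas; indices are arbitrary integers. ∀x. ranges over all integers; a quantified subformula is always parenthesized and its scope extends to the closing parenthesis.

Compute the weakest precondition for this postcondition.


Working backward. After the program, the postcondition 2*x - 8 ≤ 3*buf[3] - 3 → buf[4] - 6 > val - 2 must hold; in canonical form it is 2*x ≤ 3*buf[3] + 5 → buf[4] > val + 4.
Before skip: 2*x ≤ 3*buf[3] + 5 → buf[4] > val + 4
Before havoc x: ∀x_1. (2*x_1 ≤ 3*buf[3] + 5 → buf[4] > val + 4)
Before x := val: ∀x_1. (2*x_1 ≤ 3*buf[3] + 5 → buf[4] > val + 4)
Before val := a[pos + 3] + 8: ∀x_1. (2*x_1 ≤ 3*buf[3] + 5 → buf[4] > a[pos + 3] + 12)
Answer: WP = ∀x_1. (2*x_1 ≤ 3*buf[3] + 5 → buf[4] > a[pos + 3] + 12)


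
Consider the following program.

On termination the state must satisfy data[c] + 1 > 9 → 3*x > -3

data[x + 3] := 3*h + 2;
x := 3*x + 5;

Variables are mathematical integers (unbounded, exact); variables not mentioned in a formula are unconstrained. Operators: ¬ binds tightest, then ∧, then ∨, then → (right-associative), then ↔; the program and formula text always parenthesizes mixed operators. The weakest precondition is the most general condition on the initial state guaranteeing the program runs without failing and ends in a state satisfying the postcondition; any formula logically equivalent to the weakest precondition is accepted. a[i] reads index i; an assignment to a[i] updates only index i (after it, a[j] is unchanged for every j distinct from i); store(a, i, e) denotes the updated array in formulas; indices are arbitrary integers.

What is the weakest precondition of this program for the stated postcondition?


Working backward. After the program, the postcondition data[c] + 1 > 9 → 3*x > -3 must hold; in canonical form it is data[c] > 8 → 3*x > -3.
Before x := 3*x + 5: data[c] > 8 → 9*x > -18
Before data[x + 3] := 3*h + 2: store(data, x + 3, 3*h + 2)[c] > 8 → 9*x > -18
Answer: WP = store(data, x + 3, 3*h + 2)[c] > 8 → 9*x > -18


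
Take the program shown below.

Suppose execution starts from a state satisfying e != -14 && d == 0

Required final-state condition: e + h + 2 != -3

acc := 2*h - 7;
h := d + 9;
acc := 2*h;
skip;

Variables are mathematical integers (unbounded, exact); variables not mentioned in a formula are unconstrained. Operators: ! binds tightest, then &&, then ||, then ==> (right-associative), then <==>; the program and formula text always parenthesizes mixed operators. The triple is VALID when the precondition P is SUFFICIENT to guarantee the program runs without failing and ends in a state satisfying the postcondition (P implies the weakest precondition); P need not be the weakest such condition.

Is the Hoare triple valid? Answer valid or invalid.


Working backward. After the program, the postcondition e + h + 2 != -3 must hold; in canonical form it is e + h != -5.
Before skip: e + h != -5
Before acc := 2*h: e + h != -5
Before h := d + 9: d + e != -14
Before acc := 2*h - 7: d + e != -14
The weakest precondition is d + e != -14.
Check whether e != -14 && d == 0 implies it.
Every state satisfying the precondition satisfies the weakest precondition: the implication holds.
Answer: valid


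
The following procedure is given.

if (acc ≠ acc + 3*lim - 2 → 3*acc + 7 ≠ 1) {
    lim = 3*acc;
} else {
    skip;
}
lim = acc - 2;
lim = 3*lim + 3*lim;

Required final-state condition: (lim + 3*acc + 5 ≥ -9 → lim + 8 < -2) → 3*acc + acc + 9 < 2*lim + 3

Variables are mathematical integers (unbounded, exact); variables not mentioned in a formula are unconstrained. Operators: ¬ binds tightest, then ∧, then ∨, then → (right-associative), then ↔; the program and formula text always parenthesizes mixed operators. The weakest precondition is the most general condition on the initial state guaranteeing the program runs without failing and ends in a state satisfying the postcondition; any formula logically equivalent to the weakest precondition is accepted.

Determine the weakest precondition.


Working backward. After the program, the postcondition (lim + 3*acc + 5 ≥ -9 → lim + 8 < -2) → 3*acc + acc + 9 < 2*lim + 3 must hold; in canonical form it is (3*acc + lim ≥ -14 → lim < -10) → 4*acc < 2*lim - 6.
Before lim := 3*lim + 3*lim: (3*acc + 6*lim ≥ -14 → 6*lim < -10) → 4*acc < 12*lim - 6
Before lim := acc - 2: (9*acc ≥ -2 → 6*acc < 2) → 8*acc > 30
Then branch requires (9*acc ≥ -2 → 6*acc < 2) → 8*acc > 30; else branch requires (9*acc ≥ -2 → 6*acc < 2) → 8*acc > 30.
Before the if: ((3*lim ≠ 2 → 3*acc ≠ -6) → ((9*acc ≥ -2 → 6*acc < 2) → 8*acc > 30)) ∧ ((¬(3*lim ≠ 2 → 3*acc ≠ -6)) → ((9*acc ≥ -2 → 6*acc < 2) → 8*acc > 30))
Answer: WP = ((3*lim ≠ 2 → 3*acc ≠ -6) → ((9*acc ≥ -2 → 6*acc < 2) → 8*acc > 30)) ∧ ((¬(3*lim ≠ 2 → 3*acc ≠ -6)) → ((9*acc ≥ -2 → 6*acc < 2) → 8*acc > 30))


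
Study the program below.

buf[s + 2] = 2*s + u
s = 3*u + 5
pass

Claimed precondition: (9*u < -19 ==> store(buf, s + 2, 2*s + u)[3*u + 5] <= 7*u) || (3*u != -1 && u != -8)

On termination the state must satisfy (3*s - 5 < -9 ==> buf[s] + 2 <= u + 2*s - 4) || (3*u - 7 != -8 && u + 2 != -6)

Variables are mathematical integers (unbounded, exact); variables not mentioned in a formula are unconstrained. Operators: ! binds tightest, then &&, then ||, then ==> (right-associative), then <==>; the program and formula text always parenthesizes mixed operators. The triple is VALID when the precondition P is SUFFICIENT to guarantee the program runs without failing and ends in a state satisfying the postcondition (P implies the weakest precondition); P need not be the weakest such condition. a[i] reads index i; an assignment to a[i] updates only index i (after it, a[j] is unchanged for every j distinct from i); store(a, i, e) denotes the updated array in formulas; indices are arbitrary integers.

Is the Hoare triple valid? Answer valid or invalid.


Working backward. After the program, the postcondition (3*s - 5 < -9 ==> buf[s] + 2 <= u + 2*s - 4) || (3*u - 7 != -8 && u + 2 != -6) must hold; in canonical form it is (3*s < -4 ==> buf[s] <= 2*s + u - 6) || (3*u != -1 && u != -8).
Before skip: (3*s < -4 ==> buf[s] <= 2*s + u - 6) || (3*u != -1 && u != -8)
Before s := 3*u + 5: (9*u < -19 ==> buf[3*u + 5] <= 7*u + 4) || (3*u != -1 && u != -8)
Before buf[s + 2] := 2*s + u: (9*u < -19 ==> store(buf, s + 2, 2*s + u)[3*u + 5] <= 7*u + 4) || (3*u != -1 && u != -8)
The weakest precondition is (9*u < -19 ==> store(buf, s + 2, 2*s + u)[3*u + 5] <= 7*u + 4) || (3*u != -1 && u != -8).
Check whether (9*u < -19 ==> store(buf, s + 2, 2*s + u)[3*u + 5] <= 7*u) || (3*u != -1 && u != -8) implies it.
Every state satisfying the precondition satisfies the weakest precondition: the implication holds.
Answer: valid


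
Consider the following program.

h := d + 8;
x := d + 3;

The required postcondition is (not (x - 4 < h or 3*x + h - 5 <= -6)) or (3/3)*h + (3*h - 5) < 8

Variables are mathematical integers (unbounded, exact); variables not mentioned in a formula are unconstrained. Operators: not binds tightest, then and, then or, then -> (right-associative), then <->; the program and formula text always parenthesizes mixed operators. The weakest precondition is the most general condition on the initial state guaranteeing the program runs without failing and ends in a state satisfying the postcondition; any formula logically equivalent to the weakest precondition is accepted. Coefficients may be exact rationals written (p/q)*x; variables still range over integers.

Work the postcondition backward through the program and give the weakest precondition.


Working backward. After the program, the postcondition (not (x - 4 < h or 3*x + h - 5 <= -6)) or (3/3)*h + (3*h - 5) < 8 must hold; in canonical form it is (not (x < h + 4 or h + 3*x <= -1)) or 4*h < 13.
Before x := d + 3: (not (d < h + 1 or 3*d + h <= -10)) or 4*h < 13
Before h := d + 8: 4*d < -19
Answer: WP = 4*d < -19


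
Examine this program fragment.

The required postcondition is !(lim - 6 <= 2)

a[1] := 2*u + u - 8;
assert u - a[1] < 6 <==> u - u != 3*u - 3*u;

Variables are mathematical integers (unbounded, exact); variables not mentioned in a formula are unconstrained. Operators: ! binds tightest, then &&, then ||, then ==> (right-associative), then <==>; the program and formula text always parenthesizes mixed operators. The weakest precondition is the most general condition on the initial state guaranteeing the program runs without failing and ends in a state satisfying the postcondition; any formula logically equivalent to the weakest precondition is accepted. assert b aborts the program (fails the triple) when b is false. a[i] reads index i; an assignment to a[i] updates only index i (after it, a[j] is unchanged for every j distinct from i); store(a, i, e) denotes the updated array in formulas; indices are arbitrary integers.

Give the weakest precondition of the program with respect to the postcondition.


Working backward. After the program, the postcondition !(lim - 6 <= 2) must hold; in canonical form it is !(lim <= 8).
Before assert u - a[1] < 6 <==> u - u != 3*u - 3*u: (!(u < a[1] + 6)) && (!(lim <= 8))
Before a[1] := 2*u + u - 8: (!(2*u > 2)) && (!(lim <= 8))
Answer: WP = (!(2*u > 2)) && (!(lim <= 8))


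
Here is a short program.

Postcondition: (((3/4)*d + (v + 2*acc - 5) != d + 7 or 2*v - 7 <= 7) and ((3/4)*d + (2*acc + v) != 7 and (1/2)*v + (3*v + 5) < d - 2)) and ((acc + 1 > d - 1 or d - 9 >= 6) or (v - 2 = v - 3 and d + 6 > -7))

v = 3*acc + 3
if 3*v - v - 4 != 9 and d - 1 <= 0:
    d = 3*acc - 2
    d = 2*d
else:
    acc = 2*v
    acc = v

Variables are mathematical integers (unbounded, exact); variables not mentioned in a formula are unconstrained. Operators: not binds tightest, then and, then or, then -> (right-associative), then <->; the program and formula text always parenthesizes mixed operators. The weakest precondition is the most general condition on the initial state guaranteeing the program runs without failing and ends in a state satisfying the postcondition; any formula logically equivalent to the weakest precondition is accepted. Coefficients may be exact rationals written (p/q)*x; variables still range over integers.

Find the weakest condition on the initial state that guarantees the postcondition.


Working backward. After the program, the postcondition (((3/4)*d + (v + 2*acc - 5) != d + 7 or 2*v - 7 <= 7) and ((3/4)*d + (2*acc + v) != 7 and (1/2)*v + (3*v + 5) < d - 2)) and ((acc + 1 > d - 1 or d - 9 >= 6) or (v - 2 = v - 3 and d + 6 > -7)) must hold; in canonical form it is (2*acc + v != (1/4)*d + 12 or 2*v <= 14) and 2*acc + (3/4)*d + v != 7 and (7/2)*v < d - 7 and (acc > d - 2 or d >= 15).
Then branch requires ((1/2)*acc + v != 11 or 2*v <= 14) and (13/2)*acc + v != 10 and (7/2)*v < 6*acc - 11 and (5*acc < 6 or 6*acc >= 19); else branch requires (3*v != (1/4)*d + 12 or 2*v <= 14) and (3/4)*d + 3*v != 7 and (7/2)*v < d - 7 and (v > d - 2 or d >= 15).
Before the if: ((2*v != 13 and d <= 1) -> (((1/2)*acc + v != 11 or 2*v <= 14) and (13/2)*acc + v != 10 and (7/2)*v < 6*acc - 11 and (5*acc < 6 or 6*acc >= 19))) and ((not (2*v != 13 and d <= 1)) -> ((3*v != (1/4)*d + 12 or 2*v <= 14) and (3/4)*d + 3*v != 7 and (7/2)*v < d - 7 and (v > d - 2 or d >= 15)))
Before v := 3*acc + 3: ((6*acc != 7 and d <= 1) -> (((7/2)*acc != 8 or 6*acc <= 8) and (19/2)*acc != 7 and (9/2)*acc < -43/2 and (5*acc < 6 or 6*acc >= 19))) and ((not (6*acc != 7 and d <= 1)) -> ((9*acc != (1/4)*d + 3 or 6*acc <= 8) and 9*acc + (3/4)*d != -2 and (21/2)*acc < d - 35/2 and (3*acc > d - 5 or d >= 15)))
Answer: WP = ((6*acc != 7 and d <= 1) -> (((7/2)*acc != 8 or 6*acc <= 8) and (19/2)*acc != 7 and (9/2)*acc < -43/2 and (5*acc < 6 or 6*acc >= 19))) and ((not (6*acc != 7 and d <= 1)) -> ((9*acc != (1/4)*d + 3 or 6*acc <= 8) and 9*acc + (3/4)*d != -2 and (21/2)*acc < d - 35/2 and (3*acc > d - 5 or d >= 15)))


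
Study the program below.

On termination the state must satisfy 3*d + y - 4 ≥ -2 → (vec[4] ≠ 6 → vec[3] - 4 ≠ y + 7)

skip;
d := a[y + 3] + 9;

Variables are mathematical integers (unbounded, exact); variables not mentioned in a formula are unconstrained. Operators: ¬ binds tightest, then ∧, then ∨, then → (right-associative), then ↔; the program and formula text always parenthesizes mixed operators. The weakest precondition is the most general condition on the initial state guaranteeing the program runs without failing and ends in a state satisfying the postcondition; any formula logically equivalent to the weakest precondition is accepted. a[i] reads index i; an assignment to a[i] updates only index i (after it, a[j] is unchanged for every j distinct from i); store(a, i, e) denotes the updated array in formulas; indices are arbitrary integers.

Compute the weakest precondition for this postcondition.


Working backward. After the program, the postcondition 3*d + y - 4 ≥ -2 → (vec[4] ≠ 6 → vec[3] - 4 ≠ y + 7) must hold; in canonical form it is 3*d + y ≥ 2 → (vec[4] ≠ 6 → vec[3] ≠ y + 11).
Before d := a[y + 3] + 9: 3*a[y + 3] + y ≥ -25 → (vec[4] ≠ 6 → vec[3] ≠ y + 11)
Before skip: 3*a[y + 3] + y ≥ -25 → (vec[4] ≠ 6 → vec[3] ≠ y + 11)
Answer: WP = 3*a[y + 3] + y ≥ -25 → (vec[4] ≠ 6 → vec[3] ≠ y + 11)


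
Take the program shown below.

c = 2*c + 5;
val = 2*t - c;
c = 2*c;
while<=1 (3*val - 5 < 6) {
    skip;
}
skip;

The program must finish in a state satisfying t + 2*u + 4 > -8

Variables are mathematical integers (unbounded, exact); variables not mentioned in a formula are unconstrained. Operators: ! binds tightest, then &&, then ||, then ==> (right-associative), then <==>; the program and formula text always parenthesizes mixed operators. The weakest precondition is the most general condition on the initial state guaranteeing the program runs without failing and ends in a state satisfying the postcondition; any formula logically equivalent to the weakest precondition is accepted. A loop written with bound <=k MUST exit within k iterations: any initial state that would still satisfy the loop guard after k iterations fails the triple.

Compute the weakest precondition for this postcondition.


Working backward. After the program, the postcondition t + 2*u + 4 > -8 must hold; in canonical form it is t + 2*u > -12.
Before skip: t + 2*u > -12
Before the loop (bound <=1), unroll the exhaustion recursion (WP_0 = exit-now case; WP_j = one more guarded iteration, up to j = 1):
  WP_0: (!(3*val < 11)) && t + 2*u > -12
  WP_1: (3*val < 11 ==> ((!(3*val < 11)) && t + 2*u > -12)) && ((!(3*val < 11)) ==> t + 2*u > -12)
So before the loop: (3*val < 11 ==> ((!(3*val < 11)) && t + 2*u > -12)) && ((!(3*val < 11)) ==> t + 2*u > -12)
Before c := 2*c: (3*val < 11 ==> ((!(3*val < 11)) && t + 2*u > -12)) && ((!(3*val < 11)) ==> t + 2*u > -12)
Before val := 2*t - c: (6*t < 3*c + 11 ==> ((!(6*t < 3*c + 11)) && t + 2*u > -12)) && ((!(6*t < 3*c + 11)) ==> t + 2*u > -12)
Before c := 2*c + 5: (6*t < 6*c + 26 ==> ((!(6*t < 6*c + 26)) && t + 2*u > -12)) && ((!(6*t < 6*c + 26)) ==> t + 2*u > -12)
Answer: WP = (6*t < 6*c + 26 ==> ((!(6*t < 6*c + 26)) && t + 2*u > -12)) && ((!(6*t < 6*c + 26)) ==> t + 2*u > -12)


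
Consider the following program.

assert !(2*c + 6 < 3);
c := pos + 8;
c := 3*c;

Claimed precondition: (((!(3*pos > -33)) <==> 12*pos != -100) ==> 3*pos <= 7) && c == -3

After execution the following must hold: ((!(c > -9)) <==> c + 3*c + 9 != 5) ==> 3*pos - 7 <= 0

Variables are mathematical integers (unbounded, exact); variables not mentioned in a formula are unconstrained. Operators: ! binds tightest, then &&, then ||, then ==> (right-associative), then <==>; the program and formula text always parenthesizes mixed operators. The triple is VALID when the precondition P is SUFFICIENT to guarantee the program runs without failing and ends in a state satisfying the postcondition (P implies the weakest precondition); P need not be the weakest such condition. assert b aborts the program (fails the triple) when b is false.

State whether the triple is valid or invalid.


Working backward. After the program, the postcondition ((!(c > -9)) <==> c + 3*c + 9 != 5) ==> 3*pos - 7 <= 0 must hold; in canonical form it is ((!(c > -9)) <==> 4*c != -4) ==> 3*pos <= 7.
Before c := 3*c: ((!(3*c > -9)) <==> 12*c != -4) ==> 3*pos <= 7
Before c := pos + 8: ((!(3*pos > -33)) <==> 12*pos != -100) ==> 3*pos <= 7
Before assert !(2*c + 6 < 3): (!(2*c < -3)) && (((!(3*pos > -33)) <==> 12*pos != -100) ==> 3*pos <= 7)
The weakest precondition is (!(2*c < -3)) && (((!(3*pos > -33)) <==> 12*pos != -100) ==> 3*pos <= 7).
Check whether (((!(3*pos > -33)) <==> 12*pos != -100) ==> 3*pos <= 7) && c == -3 implies it.
Countermodel: at the initial state c = -3, pos = 3, the precondition holds but the weakest precondition fails.
Answer: invalid
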